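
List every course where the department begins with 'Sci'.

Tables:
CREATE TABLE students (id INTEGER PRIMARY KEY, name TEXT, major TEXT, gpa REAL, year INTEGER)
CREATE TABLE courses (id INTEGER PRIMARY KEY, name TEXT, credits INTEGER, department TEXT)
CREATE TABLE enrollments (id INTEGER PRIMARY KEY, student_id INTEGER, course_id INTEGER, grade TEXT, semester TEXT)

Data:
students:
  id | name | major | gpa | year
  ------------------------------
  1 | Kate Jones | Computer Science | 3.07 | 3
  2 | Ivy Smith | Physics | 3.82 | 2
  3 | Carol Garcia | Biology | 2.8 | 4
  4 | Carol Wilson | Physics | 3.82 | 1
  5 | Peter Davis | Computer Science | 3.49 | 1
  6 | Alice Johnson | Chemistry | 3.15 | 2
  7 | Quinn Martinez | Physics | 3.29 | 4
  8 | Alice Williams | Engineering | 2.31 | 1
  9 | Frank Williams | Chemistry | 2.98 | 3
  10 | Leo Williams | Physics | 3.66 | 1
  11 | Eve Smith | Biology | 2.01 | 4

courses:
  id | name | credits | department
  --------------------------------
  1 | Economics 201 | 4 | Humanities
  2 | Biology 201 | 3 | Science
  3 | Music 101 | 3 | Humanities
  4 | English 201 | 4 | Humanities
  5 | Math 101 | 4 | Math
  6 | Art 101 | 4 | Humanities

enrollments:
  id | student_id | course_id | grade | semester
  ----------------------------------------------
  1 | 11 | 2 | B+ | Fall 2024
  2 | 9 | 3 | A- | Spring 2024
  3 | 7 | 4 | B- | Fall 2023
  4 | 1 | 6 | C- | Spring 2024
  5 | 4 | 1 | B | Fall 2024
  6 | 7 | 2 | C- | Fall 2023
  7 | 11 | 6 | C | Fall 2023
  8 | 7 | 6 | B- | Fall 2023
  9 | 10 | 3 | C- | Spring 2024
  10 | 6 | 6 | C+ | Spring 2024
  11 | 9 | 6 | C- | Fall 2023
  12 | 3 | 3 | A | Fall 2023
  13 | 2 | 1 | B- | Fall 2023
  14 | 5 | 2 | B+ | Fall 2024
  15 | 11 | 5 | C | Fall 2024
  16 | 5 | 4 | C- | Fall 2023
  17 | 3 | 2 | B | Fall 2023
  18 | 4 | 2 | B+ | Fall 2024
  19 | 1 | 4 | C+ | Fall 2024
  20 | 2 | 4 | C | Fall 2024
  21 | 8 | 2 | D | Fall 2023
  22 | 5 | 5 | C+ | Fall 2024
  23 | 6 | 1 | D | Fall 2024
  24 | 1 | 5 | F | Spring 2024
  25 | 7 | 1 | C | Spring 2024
SELECT name, department FROM courses WHERE department LIKE 'Sci%'

Execution result:
name | department
Biology 201 | Science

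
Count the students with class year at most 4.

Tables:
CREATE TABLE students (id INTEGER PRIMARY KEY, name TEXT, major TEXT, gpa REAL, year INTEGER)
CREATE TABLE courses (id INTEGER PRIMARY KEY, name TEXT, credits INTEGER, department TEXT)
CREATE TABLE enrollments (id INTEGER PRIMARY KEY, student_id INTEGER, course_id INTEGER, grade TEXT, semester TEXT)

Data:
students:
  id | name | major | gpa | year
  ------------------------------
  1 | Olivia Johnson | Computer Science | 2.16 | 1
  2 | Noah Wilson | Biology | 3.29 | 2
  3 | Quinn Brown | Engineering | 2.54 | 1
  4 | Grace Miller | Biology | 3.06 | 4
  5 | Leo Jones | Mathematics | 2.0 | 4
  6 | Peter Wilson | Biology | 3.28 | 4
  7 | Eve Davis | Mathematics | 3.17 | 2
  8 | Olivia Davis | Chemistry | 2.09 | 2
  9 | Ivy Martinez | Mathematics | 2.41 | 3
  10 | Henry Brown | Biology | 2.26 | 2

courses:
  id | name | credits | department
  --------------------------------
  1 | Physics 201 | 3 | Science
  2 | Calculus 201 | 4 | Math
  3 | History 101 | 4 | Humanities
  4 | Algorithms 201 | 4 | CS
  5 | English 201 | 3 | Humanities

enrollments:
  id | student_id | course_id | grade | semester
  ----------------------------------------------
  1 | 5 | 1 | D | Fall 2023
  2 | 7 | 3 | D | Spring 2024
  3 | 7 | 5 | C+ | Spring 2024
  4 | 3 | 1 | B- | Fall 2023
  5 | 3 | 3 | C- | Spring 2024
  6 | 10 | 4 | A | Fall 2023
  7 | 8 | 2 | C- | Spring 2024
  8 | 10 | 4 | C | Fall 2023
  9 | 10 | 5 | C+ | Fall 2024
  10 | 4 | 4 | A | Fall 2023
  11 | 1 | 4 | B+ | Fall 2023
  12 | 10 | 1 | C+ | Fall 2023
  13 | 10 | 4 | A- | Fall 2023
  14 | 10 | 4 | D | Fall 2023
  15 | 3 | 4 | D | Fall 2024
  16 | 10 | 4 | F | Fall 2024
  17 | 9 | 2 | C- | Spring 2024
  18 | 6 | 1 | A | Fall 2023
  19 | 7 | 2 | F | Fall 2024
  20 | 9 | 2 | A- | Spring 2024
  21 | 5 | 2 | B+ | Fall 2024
SELECT COUNT(*) FROM students WHERE year <= 4

Execution result:
10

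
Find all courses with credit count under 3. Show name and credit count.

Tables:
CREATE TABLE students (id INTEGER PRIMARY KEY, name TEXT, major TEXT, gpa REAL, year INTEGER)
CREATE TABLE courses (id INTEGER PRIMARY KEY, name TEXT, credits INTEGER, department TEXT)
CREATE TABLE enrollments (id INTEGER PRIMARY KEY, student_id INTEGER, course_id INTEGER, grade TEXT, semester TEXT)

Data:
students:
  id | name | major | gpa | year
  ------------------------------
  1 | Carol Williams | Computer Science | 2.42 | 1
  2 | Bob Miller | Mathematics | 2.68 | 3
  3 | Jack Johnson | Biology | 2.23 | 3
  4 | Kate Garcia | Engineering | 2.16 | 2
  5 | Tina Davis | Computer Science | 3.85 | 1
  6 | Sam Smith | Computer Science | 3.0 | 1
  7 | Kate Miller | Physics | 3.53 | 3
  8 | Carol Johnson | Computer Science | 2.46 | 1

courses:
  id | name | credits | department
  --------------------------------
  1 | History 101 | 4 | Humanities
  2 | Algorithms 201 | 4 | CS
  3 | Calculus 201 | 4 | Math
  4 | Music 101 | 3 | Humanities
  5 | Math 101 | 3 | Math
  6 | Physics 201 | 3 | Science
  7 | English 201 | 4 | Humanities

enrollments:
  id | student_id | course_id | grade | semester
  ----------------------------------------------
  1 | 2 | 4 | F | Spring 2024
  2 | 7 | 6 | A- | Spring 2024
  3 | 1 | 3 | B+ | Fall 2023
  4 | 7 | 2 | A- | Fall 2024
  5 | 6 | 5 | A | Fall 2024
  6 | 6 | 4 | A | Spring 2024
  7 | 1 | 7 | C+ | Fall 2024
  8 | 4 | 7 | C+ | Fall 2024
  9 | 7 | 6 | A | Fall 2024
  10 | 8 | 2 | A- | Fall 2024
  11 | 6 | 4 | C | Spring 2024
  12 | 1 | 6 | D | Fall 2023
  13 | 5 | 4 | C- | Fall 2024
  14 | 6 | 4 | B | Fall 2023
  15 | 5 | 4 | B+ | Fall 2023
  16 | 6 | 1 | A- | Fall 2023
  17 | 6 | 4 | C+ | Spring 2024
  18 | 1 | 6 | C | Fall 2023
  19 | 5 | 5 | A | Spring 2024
SELECT name, credits FROM courses WHERE credits < 3

Execution result:
(no rows)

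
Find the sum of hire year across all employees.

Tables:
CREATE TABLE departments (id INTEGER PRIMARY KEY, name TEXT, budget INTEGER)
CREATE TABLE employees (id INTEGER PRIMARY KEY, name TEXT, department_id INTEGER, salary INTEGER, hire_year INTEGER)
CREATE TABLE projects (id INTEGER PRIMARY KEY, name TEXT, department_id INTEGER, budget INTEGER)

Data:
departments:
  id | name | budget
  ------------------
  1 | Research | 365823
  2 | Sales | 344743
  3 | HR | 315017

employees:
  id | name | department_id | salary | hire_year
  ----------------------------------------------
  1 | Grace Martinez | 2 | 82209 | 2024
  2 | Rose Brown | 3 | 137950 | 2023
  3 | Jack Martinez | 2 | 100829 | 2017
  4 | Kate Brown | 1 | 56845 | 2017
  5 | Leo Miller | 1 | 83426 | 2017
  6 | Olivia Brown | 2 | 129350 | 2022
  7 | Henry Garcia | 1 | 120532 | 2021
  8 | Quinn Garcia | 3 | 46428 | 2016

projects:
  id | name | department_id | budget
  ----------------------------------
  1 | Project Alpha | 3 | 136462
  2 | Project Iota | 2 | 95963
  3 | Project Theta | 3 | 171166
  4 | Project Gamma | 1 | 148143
SELECT SUM(hire_year) FROM employees

Execution result:
16157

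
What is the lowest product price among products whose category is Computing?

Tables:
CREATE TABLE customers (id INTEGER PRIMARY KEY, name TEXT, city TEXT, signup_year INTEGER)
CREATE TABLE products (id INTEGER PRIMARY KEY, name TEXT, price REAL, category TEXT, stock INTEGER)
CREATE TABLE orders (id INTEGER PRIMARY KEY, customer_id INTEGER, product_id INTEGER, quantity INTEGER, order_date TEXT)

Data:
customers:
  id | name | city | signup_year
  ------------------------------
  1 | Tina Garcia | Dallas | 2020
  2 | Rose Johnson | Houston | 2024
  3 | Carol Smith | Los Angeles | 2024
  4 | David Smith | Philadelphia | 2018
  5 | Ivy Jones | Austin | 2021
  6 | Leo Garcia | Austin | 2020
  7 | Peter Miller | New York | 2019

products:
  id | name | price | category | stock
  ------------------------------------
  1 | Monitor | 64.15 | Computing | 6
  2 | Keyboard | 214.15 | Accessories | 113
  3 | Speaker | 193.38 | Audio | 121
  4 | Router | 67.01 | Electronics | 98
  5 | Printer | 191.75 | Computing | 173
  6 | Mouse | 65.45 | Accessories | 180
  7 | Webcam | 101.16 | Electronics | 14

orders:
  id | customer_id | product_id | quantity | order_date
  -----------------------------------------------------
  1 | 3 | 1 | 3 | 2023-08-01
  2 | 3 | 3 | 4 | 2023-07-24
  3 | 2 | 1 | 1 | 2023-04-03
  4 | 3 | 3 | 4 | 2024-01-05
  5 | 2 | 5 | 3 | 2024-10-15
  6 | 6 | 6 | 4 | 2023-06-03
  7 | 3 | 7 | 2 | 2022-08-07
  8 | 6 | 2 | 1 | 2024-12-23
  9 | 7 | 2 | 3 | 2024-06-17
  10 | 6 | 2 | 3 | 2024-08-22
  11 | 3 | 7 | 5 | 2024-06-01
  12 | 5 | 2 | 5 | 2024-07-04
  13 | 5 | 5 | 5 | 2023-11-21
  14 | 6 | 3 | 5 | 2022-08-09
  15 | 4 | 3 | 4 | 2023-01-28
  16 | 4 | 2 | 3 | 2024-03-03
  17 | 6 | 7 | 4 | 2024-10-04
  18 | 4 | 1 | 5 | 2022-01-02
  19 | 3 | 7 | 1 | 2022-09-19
SELECT MIN(price) FROM products WHERE category = 'Computing'

Execution result:
64.15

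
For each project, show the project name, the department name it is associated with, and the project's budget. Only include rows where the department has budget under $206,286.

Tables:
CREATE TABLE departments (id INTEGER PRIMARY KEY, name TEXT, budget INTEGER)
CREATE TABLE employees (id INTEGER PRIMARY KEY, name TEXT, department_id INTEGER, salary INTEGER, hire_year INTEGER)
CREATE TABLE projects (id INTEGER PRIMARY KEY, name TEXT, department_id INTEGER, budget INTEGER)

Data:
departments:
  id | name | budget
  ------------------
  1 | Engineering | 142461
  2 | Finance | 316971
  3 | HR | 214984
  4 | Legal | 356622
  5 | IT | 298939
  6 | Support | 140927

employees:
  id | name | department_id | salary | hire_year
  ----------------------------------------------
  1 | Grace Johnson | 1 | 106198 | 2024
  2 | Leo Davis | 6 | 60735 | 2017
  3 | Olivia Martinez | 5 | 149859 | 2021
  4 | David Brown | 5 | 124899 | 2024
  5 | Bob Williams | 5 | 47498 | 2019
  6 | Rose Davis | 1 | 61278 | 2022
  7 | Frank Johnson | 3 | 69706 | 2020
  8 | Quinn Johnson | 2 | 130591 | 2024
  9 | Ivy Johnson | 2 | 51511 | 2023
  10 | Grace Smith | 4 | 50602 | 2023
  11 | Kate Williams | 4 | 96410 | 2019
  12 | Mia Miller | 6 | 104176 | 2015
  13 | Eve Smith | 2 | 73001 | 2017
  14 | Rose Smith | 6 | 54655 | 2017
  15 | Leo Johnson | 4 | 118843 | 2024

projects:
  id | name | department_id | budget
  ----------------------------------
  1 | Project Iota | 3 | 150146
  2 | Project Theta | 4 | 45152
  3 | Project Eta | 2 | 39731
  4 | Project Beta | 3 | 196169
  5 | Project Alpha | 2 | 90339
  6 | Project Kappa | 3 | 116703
SELECT c.name, p.name AS department, c.budget FROM projects c JOIN departments p ON c.department_id = p.id WHERE p.budget < 206286

Execution result:
(no rows)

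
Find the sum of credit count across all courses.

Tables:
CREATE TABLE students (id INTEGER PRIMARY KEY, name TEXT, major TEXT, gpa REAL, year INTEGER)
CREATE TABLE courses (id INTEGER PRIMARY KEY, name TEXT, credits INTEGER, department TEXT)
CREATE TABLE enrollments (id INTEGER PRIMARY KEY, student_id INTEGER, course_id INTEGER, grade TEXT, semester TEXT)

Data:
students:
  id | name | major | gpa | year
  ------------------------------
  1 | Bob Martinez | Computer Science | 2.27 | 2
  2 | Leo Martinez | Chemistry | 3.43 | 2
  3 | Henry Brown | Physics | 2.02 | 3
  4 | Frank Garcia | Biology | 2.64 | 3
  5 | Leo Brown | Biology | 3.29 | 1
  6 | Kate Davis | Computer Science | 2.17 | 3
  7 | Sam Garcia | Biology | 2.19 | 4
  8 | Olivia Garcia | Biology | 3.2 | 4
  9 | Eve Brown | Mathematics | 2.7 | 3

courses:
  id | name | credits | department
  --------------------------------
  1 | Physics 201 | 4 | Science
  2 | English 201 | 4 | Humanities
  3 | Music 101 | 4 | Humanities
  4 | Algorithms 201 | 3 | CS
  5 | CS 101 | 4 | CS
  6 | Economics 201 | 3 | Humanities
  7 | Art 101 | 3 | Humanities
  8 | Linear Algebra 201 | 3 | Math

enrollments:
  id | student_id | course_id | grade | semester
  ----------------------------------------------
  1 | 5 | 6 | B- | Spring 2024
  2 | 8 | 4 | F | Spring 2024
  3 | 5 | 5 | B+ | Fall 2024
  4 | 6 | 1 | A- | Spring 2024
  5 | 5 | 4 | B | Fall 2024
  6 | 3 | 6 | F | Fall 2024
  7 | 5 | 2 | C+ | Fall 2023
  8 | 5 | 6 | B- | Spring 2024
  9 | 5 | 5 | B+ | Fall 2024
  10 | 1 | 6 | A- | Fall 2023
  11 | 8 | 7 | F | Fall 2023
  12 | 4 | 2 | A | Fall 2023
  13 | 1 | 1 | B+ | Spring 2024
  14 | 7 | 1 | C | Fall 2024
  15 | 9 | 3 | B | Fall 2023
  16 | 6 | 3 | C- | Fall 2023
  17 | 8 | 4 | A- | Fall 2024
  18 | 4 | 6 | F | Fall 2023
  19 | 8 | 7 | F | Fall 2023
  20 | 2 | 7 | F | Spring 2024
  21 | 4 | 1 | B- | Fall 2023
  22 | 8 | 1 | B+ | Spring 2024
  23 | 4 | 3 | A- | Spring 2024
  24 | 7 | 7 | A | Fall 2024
SELECT SUM(credits) FROM courses

Execution result:
28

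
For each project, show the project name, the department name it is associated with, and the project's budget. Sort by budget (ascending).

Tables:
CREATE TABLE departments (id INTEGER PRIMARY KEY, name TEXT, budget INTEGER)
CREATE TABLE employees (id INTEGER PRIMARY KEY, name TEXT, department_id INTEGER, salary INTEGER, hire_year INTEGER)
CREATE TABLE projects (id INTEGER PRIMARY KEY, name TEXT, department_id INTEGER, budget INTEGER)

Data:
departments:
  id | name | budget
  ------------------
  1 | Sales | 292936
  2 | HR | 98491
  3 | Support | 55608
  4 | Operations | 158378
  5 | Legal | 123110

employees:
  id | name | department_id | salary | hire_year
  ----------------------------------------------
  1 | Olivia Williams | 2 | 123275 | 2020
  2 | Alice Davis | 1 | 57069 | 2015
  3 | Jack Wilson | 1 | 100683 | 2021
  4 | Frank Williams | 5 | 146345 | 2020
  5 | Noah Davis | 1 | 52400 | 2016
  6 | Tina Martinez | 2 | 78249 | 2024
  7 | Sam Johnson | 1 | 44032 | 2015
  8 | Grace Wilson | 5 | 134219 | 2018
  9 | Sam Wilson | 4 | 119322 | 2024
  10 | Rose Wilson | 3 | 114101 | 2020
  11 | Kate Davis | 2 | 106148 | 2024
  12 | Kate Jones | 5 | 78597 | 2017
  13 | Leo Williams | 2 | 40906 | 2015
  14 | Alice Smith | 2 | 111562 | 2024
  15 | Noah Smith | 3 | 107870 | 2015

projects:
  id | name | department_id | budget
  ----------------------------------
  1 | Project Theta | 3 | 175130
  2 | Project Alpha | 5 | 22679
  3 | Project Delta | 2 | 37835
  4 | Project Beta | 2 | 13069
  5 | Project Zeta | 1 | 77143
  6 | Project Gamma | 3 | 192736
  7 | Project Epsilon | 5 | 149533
SELECT c.name, p.name AS department, c.budget FROM projects c JOIN departments p ON c.department_id = p.id ORDER BY c.budget ASC

Execution result:
name | department | budget
Project Beta | HR | 13069
Project Alpha | Legal | 22679
Project Delta | HR | 37835
Project Zeta | Sales | 77143
Project Epsilon | Legal | 149533
Project Theta | Support | 175130
Project Gamma | Support | 192736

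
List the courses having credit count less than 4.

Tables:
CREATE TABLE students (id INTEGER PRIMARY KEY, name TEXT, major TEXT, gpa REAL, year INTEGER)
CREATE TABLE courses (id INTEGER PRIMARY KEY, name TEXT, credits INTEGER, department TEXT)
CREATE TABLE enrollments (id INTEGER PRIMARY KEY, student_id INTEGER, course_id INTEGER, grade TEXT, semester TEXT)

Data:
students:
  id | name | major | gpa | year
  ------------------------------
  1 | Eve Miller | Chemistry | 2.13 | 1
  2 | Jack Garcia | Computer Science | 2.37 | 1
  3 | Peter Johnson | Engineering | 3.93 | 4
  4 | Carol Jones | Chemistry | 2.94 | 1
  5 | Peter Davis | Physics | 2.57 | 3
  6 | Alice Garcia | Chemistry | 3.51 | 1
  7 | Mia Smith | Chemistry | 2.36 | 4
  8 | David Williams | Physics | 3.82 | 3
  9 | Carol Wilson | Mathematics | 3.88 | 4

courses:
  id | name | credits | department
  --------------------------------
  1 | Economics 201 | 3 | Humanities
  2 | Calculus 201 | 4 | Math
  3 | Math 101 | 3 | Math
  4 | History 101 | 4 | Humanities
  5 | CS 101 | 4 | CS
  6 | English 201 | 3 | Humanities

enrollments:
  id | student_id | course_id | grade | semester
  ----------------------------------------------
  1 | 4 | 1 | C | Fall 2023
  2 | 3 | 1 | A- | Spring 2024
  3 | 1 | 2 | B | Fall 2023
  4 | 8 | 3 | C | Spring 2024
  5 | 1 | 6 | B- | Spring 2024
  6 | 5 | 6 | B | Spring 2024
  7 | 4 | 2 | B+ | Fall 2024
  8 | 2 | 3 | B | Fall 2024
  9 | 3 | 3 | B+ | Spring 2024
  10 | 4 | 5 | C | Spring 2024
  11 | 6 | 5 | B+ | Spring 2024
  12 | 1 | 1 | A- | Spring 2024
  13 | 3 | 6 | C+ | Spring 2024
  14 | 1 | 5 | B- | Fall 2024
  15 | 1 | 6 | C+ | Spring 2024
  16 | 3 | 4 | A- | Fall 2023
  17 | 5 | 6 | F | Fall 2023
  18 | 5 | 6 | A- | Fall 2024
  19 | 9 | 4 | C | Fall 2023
SELECT name, credits FROM courses WHERE credits < 4

Execution result:
name | credits
Economics 201 | 3
Math 101 | 3
English 201 | 3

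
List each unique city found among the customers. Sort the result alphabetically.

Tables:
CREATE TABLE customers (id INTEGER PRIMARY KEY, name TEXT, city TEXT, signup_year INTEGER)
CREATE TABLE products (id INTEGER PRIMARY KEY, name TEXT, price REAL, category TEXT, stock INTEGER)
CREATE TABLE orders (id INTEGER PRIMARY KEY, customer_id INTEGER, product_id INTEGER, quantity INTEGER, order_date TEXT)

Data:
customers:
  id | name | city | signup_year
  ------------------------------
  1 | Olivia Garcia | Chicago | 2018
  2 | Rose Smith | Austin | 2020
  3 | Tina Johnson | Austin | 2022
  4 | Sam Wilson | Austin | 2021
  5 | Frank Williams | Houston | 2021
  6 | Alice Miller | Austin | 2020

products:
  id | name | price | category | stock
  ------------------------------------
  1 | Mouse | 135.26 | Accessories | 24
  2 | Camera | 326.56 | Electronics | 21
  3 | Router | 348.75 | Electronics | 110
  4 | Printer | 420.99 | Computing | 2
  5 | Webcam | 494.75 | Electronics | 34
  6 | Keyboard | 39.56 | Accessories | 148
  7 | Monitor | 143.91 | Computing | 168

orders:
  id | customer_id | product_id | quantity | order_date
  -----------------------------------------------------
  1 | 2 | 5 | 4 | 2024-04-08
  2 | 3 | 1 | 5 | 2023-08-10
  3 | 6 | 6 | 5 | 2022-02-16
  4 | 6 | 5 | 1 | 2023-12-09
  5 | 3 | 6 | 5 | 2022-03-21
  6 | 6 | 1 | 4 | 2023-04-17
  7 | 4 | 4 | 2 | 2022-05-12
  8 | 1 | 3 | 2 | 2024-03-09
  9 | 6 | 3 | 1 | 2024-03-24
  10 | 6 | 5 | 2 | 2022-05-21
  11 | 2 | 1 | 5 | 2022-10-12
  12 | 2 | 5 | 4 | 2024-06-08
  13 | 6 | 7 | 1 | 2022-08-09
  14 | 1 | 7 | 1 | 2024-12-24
SELECT DISTINCT city FROM customers ORDER BY city

Execution result:
city
Austin
Chicago
Houston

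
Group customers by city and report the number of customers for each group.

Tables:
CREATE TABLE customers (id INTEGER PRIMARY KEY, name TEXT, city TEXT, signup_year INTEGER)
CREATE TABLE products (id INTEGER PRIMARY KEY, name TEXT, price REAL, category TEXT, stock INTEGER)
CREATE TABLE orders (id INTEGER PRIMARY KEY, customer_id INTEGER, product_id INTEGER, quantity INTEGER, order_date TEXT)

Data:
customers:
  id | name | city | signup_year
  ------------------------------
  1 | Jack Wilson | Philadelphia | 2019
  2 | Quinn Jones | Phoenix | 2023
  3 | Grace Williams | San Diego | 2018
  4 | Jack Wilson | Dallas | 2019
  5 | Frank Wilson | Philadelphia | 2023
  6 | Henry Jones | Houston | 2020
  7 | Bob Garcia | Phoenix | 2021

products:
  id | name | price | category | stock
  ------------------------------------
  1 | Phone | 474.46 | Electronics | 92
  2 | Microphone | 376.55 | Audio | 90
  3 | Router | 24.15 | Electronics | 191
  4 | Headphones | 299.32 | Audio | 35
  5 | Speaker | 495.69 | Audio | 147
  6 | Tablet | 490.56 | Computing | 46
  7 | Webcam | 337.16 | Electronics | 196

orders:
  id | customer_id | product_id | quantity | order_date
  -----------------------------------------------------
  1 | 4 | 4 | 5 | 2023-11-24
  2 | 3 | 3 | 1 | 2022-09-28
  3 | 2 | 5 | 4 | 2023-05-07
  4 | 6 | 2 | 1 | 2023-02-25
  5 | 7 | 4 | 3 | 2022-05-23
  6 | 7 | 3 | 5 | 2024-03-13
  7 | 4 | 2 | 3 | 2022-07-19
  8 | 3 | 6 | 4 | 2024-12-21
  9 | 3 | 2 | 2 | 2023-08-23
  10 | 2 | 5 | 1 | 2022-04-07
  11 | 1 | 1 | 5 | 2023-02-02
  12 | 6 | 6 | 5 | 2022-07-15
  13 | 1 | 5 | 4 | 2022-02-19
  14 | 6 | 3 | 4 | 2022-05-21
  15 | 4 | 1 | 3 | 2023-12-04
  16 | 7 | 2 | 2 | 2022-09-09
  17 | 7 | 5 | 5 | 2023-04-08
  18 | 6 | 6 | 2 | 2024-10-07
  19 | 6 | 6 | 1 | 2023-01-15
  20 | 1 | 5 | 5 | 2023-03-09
SELECT city, COUNT(*) AS n FROM customers GROUP BY city

Execution result:
city | n
Dallas | 1
Houston | 1
Philadelphia | 2
Phoenix | 2
San Diego | 1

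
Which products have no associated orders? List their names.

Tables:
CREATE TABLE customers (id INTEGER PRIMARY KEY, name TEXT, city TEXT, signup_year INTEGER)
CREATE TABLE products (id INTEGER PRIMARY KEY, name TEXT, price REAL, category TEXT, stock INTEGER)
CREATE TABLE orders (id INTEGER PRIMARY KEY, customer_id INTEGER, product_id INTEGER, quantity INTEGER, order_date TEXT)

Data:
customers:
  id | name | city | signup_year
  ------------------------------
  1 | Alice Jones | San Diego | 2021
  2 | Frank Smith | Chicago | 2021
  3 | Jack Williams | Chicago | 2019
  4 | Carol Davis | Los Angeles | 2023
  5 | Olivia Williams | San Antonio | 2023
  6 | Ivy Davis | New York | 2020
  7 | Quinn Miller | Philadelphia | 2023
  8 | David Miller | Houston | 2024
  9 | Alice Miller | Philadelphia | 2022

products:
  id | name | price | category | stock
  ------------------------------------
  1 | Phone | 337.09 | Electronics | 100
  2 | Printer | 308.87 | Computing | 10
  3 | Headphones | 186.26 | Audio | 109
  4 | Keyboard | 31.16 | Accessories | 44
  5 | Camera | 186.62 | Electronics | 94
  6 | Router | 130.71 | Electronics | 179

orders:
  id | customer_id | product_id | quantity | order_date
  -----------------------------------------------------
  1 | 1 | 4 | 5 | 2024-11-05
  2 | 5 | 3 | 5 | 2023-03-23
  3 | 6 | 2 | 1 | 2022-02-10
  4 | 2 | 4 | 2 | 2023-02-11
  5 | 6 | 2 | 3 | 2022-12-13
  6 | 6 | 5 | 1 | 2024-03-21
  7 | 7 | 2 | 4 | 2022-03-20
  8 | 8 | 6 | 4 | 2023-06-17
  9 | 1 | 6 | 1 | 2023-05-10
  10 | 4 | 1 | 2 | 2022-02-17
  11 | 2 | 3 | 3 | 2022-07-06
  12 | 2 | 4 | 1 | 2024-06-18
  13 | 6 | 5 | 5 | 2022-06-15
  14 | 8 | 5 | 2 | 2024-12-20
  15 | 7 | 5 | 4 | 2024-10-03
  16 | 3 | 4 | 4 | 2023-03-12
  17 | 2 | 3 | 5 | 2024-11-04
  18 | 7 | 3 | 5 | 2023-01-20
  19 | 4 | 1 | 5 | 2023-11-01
SELECT p.name FROM products p LEFT JOIN orders c ON c.product_id = p.id WHERE c.id IS NULL

Execution result:
(no rows)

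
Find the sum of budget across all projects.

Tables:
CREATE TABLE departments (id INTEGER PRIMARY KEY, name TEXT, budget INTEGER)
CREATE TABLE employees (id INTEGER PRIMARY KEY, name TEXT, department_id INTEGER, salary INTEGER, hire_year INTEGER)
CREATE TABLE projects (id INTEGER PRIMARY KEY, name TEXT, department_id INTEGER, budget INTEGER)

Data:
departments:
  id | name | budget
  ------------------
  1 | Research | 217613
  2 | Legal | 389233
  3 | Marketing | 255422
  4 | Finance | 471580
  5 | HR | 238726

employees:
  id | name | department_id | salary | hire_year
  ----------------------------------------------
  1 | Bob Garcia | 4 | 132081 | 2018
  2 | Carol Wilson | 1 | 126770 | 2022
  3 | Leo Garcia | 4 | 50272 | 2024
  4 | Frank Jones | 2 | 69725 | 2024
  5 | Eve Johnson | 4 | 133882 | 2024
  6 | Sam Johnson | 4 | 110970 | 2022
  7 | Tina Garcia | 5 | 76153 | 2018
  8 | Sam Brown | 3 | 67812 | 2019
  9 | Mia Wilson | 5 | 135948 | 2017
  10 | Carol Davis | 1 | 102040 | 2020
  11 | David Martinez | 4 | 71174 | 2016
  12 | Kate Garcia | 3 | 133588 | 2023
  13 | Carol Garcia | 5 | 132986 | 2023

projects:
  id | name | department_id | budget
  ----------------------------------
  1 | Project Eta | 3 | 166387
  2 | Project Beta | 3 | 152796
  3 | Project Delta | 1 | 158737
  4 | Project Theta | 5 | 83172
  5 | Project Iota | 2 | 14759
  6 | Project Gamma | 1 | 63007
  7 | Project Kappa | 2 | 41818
SELECT SUM(budget) FROM projects

Execution result:
680676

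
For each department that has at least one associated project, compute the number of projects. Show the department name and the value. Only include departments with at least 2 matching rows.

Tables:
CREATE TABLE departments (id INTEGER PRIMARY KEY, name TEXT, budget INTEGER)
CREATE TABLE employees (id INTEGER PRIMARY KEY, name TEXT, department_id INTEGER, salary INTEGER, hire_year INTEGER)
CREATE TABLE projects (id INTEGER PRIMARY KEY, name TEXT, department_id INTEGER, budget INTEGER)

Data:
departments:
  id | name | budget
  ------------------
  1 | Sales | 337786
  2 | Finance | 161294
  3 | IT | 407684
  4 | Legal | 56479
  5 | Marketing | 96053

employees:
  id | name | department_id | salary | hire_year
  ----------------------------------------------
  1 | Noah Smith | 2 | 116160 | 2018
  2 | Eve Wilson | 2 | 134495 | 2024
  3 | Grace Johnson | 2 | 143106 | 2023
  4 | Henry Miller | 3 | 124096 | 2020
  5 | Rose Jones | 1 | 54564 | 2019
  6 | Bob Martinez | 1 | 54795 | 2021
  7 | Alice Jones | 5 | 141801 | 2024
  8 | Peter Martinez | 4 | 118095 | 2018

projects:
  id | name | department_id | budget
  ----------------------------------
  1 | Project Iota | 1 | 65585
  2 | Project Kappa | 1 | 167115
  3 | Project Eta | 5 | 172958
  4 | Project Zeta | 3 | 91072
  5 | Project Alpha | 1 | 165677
SELECT p.name, COUNT(*) AS n FROM projects c JOIN departments p ON c.department_id = p.id GROUP BY p.id, p.name HAVING COUNT(*) >= 2

Execution result:
name | n
Sales | 3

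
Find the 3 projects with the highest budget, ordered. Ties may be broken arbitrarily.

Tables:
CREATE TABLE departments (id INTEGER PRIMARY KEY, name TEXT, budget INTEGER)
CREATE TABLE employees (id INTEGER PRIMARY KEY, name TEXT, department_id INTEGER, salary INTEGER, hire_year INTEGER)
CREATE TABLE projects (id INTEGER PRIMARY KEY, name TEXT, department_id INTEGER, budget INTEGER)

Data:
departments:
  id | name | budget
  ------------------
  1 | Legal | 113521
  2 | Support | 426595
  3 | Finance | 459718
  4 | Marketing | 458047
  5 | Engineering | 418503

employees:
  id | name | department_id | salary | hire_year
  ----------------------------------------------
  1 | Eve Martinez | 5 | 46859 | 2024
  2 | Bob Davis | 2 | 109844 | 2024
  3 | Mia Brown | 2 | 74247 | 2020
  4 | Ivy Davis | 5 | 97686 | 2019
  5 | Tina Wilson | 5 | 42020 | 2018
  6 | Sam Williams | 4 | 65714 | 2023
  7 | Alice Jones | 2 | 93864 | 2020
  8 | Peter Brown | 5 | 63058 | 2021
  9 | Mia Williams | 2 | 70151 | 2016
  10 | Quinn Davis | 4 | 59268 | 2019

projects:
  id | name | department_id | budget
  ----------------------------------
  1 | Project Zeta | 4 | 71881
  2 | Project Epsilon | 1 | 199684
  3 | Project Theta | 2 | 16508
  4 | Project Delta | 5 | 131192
SELECT name, budget FROM projects ORDER BY budget DESC LIMIT 3

Execution result:
name | budget
Project Epsilon | 199684
Project Delta | 131192
Project Zeta | 71881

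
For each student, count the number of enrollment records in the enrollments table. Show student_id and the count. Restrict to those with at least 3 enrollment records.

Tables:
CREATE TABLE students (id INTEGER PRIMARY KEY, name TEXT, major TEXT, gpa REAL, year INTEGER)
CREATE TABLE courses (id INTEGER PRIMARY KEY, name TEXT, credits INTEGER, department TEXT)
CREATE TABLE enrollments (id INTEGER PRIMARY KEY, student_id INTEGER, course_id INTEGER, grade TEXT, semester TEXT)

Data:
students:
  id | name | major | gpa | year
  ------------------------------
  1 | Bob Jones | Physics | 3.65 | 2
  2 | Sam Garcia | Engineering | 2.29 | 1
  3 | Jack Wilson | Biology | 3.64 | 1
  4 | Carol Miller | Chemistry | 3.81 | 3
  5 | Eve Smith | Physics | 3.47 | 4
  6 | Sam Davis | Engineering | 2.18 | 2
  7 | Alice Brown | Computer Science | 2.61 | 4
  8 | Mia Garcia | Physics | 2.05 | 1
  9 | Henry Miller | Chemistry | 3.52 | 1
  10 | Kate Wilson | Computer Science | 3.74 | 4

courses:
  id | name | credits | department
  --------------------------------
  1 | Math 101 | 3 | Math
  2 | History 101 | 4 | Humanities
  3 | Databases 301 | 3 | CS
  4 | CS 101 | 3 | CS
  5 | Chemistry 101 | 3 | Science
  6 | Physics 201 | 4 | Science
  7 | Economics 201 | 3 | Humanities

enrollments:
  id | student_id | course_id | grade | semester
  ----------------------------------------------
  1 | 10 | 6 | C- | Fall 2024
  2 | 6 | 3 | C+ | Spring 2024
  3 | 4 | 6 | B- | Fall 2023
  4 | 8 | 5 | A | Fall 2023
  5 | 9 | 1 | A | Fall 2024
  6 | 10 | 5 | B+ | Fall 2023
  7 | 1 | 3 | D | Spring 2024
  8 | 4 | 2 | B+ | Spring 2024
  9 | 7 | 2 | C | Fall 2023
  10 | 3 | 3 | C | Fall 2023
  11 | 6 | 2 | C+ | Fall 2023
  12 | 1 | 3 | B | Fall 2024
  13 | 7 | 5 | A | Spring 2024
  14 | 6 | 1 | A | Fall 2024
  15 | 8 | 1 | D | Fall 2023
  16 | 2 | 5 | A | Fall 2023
SELECT student_id, COUNT(*) AS enrollment_count FROM enrollments GROUP BY student_id HAVING COUNT(*) >= 3

Execution result:
student_id | enrollment_count
6 | 3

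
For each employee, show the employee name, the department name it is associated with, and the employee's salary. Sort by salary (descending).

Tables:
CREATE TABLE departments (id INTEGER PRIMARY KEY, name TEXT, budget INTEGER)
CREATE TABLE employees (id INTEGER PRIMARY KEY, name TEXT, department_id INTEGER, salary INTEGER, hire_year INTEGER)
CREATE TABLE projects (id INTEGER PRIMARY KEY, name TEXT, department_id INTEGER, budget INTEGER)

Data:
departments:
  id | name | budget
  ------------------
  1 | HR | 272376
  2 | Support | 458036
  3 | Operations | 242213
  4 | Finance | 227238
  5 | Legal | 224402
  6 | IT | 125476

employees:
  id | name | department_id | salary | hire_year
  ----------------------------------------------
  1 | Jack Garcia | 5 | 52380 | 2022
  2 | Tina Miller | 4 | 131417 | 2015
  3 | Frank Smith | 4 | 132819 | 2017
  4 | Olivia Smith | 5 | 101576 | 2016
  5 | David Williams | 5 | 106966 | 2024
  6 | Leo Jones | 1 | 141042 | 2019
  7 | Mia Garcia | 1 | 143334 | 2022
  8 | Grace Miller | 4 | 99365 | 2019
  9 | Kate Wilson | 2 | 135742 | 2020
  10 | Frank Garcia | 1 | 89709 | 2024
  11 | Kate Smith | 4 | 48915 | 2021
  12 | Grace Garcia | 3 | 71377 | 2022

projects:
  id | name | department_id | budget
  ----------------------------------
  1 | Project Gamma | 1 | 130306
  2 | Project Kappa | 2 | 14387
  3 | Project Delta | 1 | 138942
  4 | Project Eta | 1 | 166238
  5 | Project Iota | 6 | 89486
SELECT c.name, p.name AS department, c.salary FROM employees c JOIN departments p ON c.department_id = p.id ORDER BY c.salary DESC

Execution result:
name | department | salary
Mia Garcia | HR | 143334
Leo Jones | HR | 141042
Kate Wilson | Support | 135742
Frank Smith | Finance | 132819
Tina Miller | Finance | 131417
David Williams | Legal | 106966
Olivia Smith | Legal | 101576
Grace Miller | Finance | 99365
Frank Garcia | HR | 89709
Grace Garcia | Operations | 71377
Jack Garcia | Legal | 52380
Kate Smith | Finance | 48915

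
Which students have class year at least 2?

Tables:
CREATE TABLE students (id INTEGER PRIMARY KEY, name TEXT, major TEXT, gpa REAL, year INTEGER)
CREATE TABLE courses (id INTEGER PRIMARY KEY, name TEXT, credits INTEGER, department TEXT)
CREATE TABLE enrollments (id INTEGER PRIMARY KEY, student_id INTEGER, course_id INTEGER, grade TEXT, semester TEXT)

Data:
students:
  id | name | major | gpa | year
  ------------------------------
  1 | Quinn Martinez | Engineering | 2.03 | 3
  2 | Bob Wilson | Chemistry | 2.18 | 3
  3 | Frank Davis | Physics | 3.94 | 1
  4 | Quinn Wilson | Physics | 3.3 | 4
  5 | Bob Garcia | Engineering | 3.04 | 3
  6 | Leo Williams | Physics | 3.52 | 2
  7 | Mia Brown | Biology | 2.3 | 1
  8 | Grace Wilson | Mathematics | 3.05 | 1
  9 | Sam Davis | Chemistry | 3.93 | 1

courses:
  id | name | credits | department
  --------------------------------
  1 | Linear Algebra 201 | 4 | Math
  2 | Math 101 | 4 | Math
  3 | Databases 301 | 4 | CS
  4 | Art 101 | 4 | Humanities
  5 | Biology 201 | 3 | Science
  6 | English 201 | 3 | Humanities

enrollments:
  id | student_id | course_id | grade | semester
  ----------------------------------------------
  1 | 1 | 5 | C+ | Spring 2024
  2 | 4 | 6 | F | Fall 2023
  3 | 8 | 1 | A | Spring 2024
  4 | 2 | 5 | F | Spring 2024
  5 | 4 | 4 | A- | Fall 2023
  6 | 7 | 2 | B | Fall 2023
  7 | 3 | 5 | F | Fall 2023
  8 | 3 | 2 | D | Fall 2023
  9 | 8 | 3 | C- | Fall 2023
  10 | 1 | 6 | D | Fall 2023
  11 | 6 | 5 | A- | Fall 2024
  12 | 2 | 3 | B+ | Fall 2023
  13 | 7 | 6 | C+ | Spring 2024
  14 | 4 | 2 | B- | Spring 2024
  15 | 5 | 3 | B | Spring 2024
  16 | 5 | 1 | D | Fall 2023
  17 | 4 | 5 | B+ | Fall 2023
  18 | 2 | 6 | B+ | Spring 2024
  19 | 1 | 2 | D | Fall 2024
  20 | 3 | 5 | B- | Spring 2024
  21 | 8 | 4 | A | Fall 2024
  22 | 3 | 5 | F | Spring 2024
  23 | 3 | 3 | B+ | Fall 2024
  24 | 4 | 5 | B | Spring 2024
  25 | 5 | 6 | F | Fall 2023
SELECT name, year FROM students WHERE year >= 2

Execution result:
name | year
Quinn Martinez | 3
Bob Wilson | 3
Quinn Wilson | 4
Bob Garcia | 3
Leo Williams | 2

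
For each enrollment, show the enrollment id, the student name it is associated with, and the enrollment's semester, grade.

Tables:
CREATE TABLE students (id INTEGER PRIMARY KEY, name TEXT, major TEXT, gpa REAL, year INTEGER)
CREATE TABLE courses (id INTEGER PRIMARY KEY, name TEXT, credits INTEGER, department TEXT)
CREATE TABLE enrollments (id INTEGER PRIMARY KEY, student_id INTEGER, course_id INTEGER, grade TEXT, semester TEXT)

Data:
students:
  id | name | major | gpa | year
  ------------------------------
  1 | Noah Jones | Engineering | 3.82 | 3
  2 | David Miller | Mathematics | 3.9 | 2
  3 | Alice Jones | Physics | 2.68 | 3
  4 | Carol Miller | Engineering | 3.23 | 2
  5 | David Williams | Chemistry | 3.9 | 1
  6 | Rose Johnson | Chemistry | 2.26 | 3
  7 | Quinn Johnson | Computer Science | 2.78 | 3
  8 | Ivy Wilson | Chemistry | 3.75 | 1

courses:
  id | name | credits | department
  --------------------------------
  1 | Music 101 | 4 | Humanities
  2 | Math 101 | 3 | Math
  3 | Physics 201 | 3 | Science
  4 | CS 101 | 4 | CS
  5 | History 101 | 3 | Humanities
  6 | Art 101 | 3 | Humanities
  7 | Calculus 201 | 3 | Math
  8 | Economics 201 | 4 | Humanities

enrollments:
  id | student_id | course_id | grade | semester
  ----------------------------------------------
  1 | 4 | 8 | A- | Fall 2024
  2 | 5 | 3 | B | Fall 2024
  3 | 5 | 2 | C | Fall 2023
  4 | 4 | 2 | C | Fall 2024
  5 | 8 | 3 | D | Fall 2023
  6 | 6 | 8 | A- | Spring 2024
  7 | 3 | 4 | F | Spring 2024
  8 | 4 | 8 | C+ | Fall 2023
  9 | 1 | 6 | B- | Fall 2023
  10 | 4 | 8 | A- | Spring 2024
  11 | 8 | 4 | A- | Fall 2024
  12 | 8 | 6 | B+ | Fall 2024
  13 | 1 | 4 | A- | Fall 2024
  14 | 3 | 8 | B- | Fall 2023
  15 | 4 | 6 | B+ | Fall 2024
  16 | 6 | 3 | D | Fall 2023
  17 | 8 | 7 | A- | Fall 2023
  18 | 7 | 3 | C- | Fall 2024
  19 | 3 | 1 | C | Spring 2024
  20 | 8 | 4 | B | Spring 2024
SELECT c.id, p.name AS student, c.semester, c.grade FROM enrollments c JOIN students p ON c.student_id = p.id

Execution result:
id | student | semester | grade
1 | Carol Miller | Fall 2024 | A-
2 | David Williams | Fall 2024 | B
3 | David Williams | Fall 2023 | C
4 | Carol Miller | Fall 2024 | C
5 | Ivy Wilson | Fall 2023 | D
6 | Rose Johnson | Spring 2024 | A-
7 | Alice Jones | Spring 2024 | F
8 | Carol Miller | Fall 2023 | C+
9 | Noah Jones | Fall 2023 | B-
10 | Carol Miller | Spring 2024 | A-
11 | Ivy Wilson | Fall 2024 | A-
12 | Ivy Wilson | Fall 2024 | B+
13 | Noah Jones | Fall 2024 | A-
14 | Alice Jones | Fall 2023 | B-
15 | Carol Miller | Fall 2024 | B+
16 | Rose Johnson | Fall 2023 | D
17 | Ivy Wilson | Fall 2023 | A-
18 | Quinn Johnson | Fall 2024 | C-
19 | Alice Jones | Spring 2024 | C
20 | Ivy Wilson | Spring 2024 | B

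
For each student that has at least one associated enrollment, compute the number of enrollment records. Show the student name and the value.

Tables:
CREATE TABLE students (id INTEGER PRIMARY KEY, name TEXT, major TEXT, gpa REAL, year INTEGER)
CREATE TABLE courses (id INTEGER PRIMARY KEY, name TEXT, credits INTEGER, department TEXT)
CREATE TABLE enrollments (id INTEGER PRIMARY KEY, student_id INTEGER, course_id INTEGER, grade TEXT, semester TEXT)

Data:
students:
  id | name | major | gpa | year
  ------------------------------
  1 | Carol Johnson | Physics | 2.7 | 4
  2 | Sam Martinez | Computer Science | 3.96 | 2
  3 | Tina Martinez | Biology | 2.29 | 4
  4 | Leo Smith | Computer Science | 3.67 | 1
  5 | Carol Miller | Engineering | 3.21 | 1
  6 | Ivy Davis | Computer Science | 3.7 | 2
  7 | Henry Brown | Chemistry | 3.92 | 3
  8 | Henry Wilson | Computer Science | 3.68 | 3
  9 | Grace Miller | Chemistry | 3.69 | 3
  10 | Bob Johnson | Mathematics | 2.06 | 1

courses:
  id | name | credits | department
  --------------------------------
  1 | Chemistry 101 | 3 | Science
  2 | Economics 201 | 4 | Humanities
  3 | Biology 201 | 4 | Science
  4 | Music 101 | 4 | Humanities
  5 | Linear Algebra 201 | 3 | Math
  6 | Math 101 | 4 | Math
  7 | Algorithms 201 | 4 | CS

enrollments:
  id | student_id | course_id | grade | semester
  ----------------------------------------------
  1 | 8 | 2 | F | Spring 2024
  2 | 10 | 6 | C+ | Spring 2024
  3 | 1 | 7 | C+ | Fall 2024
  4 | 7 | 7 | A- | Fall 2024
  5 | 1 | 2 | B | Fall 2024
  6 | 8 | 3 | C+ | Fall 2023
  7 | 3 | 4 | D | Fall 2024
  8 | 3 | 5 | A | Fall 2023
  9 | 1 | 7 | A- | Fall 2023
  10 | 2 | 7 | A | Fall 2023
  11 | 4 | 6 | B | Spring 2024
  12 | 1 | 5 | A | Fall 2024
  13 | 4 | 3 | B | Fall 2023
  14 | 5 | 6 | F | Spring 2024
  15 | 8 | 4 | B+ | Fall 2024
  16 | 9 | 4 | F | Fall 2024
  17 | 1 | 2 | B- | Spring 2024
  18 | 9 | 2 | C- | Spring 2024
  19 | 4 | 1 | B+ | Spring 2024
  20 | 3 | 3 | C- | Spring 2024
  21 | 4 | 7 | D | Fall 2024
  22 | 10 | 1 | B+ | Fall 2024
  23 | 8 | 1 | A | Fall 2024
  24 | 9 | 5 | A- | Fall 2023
SELECT p.name, COUNT(*) AS n FROM enrollments c JOIN students p ON c.student_id = p.id GROUP BY p.id, p.name

Execution result:
name | n
Carol Johnson | 5
Sam Martinez | 1
Tina Martinez | 3
Leo Smith | 4
Carol Miller | 1
Henry Brown | 1
Henry Wilson | 4
Grace Miller | 3
Bob Johnson | 2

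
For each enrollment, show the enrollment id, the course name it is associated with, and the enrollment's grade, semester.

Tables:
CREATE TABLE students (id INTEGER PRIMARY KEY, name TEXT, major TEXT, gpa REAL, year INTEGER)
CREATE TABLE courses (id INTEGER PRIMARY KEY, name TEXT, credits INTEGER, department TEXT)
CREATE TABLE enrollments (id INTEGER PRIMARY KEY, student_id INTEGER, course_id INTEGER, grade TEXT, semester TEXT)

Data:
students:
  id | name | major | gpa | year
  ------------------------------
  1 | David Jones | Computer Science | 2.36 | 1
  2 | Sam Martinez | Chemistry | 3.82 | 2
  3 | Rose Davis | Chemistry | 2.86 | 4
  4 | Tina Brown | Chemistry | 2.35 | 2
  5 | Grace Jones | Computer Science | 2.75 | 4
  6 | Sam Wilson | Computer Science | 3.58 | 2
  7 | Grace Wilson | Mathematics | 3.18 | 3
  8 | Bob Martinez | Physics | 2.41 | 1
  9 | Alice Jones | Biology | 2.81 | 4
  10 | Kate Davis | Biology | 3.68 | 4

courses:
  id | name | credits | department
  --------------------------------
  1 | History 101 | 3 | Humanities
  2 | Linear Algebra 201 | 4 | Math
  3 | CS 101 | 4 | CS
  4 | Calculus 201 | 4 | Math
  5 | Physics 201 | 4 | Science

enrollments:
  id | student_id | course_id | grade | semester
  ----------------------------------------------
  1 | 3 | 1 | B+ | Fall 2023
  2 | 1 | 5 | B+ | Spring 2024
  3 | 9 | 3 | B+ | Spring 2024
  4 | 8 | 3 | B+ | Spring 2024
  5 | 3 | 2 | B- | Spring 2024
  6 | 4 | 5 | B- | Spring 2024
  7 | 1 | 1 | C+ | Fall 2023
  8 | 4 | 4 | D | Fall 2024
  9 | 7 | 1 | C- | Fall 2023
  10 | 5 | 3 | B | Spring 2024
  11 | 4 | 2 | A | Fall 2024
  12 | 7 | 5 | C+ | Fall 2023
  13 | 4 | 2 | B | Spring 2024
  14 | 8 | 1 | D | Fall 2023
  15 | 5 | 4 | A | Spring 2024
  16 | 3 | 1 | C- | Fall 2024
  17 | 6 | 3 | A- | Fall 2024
SELECT c.id, p.name AS course, c.grade, c.semester FROM enrollments c JOIN courses p ON c.course_id = p.id

Execution result:
id | course | grade | semester
1 | History 101 | B+ | Fall 2023
2 | Physics 201 | B+ | Spring 2024
3 | CS 101 | B+ | Spring 2024
4 | CS 101 | B+ | Spring 2024
5 | Linear Algebra 201 | B- | Spring 2024
6 | Physics 201 | B- | Spring 2024
7 | History 101 | C+ | Fall 2023
8 | Calculus 201 | D | Fall 2024
9 | History 101 | C- | Fall 2023
10 | CS 101 | B | Spring 2024
11 | Linear Algebra 201 | A | Fall 2024
12 | Physics 201 | C+ | Fall 2023
13 | Linear Algebra 201 | B | Spring 2024
14 | History 101 | D | Fall 2023
15 | Calculus 201 | A | Spring 2024
16 | History 101 | C- | Fall 2024
17 | CS 101 | A- | Fall 2024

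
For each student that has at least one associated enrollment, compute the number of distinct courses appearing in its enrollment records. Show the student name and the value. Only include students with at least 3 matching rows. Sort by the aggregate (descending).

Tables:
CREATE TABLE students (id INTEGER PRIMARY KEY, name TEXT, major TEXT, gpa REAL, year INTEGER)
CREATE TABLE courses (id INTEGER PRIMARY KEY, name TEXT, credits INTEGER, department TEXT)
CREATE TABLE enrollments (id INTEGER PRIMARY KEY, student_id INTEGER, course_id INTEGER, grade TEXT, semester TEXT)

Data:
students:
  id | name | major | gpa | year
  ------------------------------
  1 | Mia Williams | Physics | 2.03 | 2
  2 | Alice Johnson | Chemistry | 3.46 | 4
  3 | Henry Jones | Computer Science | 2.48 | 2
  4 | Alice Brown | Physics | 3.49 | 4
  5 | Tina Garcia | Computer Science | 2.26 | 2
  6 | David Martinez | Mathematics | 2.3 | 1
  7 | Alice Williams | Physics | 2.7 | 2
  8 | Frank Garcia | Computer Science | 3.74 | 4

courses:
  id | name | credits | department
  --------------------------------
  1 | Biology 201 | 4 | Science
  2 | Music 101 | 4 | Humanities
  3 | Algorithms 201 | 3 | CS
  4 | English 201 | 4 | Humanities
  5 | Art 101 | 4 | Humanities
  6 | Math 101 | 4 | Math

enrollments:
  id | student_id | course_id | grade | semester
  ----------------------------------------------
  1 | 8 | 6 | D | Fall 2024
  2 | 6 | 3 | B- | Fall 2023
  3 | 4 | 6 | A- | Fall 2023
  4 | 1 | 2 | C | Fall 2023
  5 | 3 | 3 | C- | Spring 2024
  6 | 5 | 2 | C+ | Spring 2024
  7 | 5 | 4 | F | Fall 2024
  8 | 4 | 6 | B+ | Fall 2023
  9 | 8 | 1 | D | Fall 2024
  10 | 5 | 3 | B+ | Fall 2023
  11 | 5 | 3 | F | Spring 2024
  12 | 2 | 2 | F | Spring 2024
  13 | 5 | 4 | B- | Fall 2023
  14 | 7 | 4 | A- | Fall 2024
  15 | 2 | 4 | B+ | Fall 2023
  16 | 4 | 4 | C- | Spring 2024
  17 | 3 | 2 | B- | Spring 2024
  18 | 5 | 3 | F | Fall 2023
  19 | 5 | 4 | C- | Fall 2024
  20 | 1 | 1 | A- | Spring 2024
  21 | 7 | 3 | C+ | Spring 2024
SELECT p.name, COUNT(DISTINCT c.course_id) AS distinct_course_count FROM enrollments c JOIN students p ON c.student_id = p.id GROUP BY p.id, p.name HAVING COUNT(*) >= 3 ORDER BY distinct_course_count DESC

Execution result:
name | distinct_course_count
Tina Garcia | 3
Alice Brown | 2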